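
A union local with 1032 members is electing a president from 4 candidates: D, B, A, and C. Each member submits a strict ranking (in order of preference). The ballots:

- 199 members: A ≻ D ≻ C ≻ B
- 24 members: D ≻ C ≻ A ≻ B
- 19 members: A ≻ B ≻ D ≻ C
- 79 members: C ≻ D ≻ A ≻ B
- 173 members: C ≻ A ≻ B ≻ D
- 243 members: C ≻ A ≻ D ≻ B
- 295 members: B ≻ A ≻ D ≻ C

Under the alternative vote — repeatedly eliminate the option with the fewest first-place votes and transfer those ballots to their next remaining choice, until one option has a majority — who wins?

Round 1: D 24, B 295, A 218, C 495. Eliminate D.
Round 2: B 295, A 218, C 519. C has a majority.

C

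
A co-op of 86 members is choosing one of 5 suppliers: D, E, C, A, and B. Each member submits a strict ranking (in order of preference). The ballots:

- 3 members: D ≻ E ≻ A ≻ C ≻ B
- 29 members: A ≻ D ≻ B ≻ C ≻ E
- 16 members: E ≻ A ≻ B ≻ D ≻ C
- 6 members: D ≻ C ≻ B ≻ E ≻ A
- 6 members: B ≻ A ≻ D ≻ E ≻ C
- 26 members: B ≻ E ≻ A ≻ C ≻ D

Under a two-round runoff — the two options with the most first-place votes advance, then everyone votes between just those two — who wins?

Round 1 first-place votes: D 9, E 16, C 0, A 29, B 32.
B and A advance.
Runoff: B is preferred to A by 38 voters; A by 48.
A wins the runoff.

A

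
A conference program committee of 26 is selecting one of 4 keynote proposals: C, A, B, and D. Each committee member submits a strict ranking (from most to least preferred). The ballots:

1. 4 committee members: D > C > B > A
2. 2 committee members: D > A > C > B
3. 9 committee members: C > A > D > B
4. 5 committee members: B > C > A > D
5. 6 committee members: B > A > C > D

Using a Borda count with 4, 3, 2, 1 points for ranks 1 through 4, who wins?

C: 4·3 + 2·2 + 9·4 + 5·3 + 6·2 = 79
A: 4·1 + 2·3 + 9·3 + 5·2 + 6·3 = 65
B: 4·2 + 2·1 + 9·1 + 5·4 + 6·4 = 63
D: 4·4 + 2·4 + 9·2 + 5·1 + 6·1 = 53
C has the highest Borda score (79).

C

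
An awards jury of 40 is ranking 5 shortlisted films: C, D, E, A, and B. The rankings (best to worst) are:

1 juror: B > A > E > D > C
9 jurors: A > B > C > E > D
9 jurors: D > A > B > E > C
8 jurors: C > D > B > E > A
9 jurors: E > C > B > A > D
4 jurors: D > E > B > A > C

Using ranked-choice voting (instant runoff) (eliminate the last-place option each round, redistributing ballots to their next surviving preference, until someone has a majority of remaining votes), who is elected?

Round 1: C 8, D 13, E 9, A 9, B 1. Eliminate B.
Round 2: C 8, D 13, E 9, A 10. Eliminate C.
Round 3: D 21, E 9, A 10. D has a majority.

D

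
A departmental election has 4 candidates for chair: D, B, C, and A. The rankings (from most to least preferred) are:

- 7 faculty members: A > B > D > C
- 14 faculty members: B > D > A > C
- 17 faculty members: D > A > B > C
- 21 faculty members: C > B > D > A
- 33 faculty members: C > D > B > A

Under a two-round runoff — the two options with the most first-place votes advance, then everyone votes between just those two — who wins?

C

Round 1 first-place votes: D 17, B 14, C 54, A 7.
C and D advance.
Runoff: C is preferred to D by 54 voters; D by 38.
C wins the runoff.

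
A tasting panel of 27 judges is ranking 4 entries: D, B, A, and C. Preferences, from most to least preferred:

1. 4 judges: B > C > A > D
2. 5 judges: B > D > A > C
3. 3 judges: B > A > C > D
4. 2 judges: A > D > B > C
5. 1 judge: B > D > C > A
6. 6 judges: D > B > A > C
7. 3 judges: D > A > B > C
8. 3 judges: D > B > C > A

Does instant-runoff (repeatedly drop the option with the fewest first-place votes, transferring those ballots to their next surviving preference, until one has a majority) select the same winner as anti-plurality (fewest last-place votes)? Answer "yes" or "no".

no

Instant-runoff — R1 D 12, B 13, A 2, C 0 (C out); R2 D 12, B 13, A 2 (A out); R3 D 14, B 13 (D winner). Winner: D.
Anti-plurality — last-place votes: D 7, B 0, A 4, C 16. Winner: B.
The two methods disagree.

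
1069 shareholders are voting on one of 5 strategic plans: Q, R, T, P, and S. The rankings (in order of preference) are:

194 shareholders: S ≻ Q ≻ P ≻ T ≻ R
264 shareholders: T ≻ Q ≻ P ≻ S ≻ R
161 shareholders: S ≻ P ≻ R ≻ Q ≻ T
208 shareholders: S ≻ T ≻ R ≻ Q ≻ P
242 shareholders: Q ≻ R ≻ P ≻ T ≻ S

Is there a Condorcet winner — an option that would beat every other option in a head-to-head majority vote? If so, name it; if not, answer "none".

S vs Q: 563–506 for S.
S vs R: 827–242 for S.
S vs T: 563–506 for S.
S vs P: 563–506 for S.
S beats every other option head-to-head.

S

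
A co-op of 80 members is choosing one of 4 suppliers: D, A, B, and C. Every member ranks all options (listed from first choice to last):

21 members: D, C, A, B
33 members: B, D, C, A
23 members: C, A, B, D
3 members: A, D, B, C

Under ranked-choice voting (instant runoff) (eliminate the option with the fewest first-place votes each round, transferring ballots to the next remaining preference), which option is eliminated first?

Round 1: D 21, A 3, B 33, C 23. Eliminate A.

A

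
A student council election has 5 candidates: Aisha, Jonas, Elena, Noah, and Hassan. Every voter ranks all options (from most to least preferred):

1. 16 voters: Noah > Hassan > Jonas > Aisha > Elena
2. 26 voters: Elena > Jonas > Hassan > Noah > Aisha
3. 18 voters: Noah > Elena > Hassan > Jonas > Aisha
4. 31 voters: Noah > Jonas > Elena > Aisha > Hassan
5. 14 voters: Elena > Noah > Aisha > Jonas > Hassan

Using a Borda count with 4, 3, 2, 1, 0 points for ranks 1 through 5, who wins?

Noah

Aisha: 16·1 + 26·0 + 18·0 + 31·1 + 14·2 = 75
Jonas: 16·2 + 26·3 + 18·1 + 31·3 + 14·1 = 235
Elena: 16·0 + 26·4 + 18·3 + 31·2 + 14·4 = 276
Noah: 16·4 + 26·1 + 18·4 + 31·4 + 14·3 = 328
Hassan: 16·3 + 26·2 + 18·2 + 31·0 + 14·0 = 136
Noah has the highest Borda score (328).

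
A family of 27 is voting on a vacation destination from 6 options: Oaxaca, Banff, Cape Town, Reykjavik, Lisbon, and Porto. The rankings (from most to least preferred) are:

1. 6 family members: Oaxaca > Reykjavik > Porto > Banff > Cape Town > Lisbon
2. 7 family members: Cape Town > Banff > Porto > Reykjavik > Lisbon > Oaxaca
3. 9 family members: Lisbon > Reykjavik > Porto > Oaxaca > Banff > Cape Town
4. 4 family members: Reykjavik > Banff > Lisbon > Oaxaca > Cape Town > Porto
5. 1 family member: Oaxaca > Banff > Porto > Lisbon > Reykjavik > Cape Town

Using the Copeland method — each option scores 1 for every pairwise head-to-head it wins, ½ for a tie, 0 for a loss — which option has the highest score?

Reykjavik

Oaxaca: beats Banff and Cape Town; loses to Reykjavik, Lisbon, and Porto → score 2.
Banff: beats Cape Town and Lisbon; loses to Oaxaca, Reykjavik, and Porto → score 2.
Cape Town: loses to Oaxaca, Banff, Reykjavik, Lisbon, and Porto → score 0.
Reykjavik: beats Oaxaca, Banff, Cape Town, Lisbon, and Porto → score 5.
Lisbon: beats Oaxaca and Cape Town; loses to Banff, Reykjavik, and Porto → score 2.
Porto: beats Oaxaca, Banff, Cape Town, and Lisbon; loses to Reykjavik → score 4.
Reykjavik has the best pairwise record.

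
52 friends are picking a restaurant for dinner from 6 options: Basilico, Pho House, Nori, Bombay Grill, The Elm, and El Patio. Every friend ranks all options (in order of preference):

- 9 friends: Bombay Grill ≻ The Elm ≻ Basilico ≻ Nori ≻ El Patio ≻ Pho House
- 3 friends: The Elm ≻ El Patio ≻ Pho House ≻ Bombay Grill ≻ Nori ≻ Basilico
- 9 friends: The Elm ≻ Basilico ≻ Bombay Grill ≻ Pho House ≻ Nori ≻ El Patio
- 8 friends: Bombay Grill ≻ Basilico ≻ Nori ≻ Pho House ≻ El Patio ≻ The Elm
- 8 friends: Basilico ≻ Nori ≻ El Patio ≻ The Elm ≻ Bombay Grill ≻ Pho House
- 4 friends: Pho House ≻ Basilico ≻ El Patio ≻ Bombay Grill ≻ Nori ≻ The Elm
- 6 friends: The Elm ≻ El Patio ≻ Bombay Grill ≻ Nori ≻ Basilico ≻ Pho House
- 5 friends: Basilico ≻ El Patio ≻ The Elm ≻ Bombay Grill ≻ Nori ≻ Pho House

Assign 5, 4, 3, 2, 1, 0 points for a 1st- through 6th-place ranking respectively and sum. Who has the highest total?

Basilico

Basilico: 9·3 + 3·0 + 9·4 + 8·4 + 8·5 + 4·4 + 6·1 + 5·5 = 182
Pho House: 9·0 + 3·3 + 9·2 + 8·2 + 8·0 + 4·5 + 6·0 + 5·0 = 63
Nori: 9·2 + 3·1 + 9·1 + 8·3 + 8·4 + 4·1 + 6·2 + 5·1 = 107
Bombay Grill: 9·5 + 3·2 + 9·3 + 8·5 + 8·1 + 4·2 + 6·3 + 5·2 = 162
The Elm: 9·4 + 3·5 + 9·5 + 8·0 + 8·2 + 4·0 + 6·5 + 5·3 = 157
El Patio: 9·1 + 3·4 + 9·0 + 8·1 + 8·3 + 4·3 + 6·4 + 5·4 = 109
Basilico has the highest Borda score (182).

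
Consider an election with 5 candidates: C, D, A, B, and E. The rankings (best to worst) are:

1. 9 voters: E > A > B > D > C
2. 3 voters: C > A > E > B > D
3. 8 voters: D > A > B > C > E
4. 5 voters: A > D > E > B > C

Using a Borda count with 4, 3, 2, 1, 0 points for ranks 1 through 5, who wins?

A

C: 9·0 + 3·4 + 8·1 + 5·0 = 20
D: 9·1 + 3·0 + 8·4 + 5·3 = 56
A: 9·3 + 3·3 + 8·3 + 5·4 = 80
B: 9·2 + 3·1 + 8·2 + 5·1 = 42
E: 9·4 + 3·2 + 8·0 + 5·2 = 52
A has the highest Borda score (80).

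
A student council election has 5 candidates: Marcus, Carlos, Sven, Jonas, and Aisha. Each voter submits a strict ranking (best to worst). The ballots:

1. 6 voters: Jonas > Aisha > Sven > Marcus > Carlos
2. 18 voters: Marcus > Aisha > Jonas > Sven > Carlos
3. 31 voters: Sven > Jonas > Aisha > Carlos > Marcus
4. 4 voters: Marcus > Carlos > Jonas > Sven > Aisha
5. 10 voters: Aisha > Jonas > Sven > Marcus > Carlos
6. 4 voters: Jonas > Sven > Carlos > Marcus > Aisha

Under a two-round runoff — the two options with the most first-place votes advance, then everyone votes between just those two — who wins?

Round 1 first-place votes: Marcus 22, Carlos 0, Sven 31, Jonas 10, Aisha 10.
Sven and Marcus advance.
Runoff: Sven is preferred to Marcus by 51 voters; Marcus by 22.
Sven wins the runoff.

Sven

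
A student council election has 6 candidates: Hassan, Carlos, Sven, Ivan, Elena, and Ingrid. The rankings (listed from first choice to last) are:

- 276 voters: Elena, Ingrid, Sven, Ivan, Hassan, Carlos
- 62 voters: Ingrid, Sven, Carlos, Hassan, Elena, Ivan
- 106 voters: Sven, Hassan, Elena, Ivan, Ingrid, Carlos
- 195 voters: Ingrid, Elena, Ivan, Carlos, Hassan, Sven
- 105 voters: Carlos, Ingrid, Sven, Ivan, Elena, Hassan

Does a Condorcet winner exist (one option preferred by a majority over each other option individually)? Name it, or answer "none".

Elena vs Hassan: 576–168 for Elena.
Elena vs Carlos: 577–167 for Elena.
Elena vs Sven: 471–273 for Elena.
Elena vs Ivan: 639–105 for Elena.
Elena vs Ingrid: 382–362 for Elena.
Elena beats every other option head-to-head.

Elena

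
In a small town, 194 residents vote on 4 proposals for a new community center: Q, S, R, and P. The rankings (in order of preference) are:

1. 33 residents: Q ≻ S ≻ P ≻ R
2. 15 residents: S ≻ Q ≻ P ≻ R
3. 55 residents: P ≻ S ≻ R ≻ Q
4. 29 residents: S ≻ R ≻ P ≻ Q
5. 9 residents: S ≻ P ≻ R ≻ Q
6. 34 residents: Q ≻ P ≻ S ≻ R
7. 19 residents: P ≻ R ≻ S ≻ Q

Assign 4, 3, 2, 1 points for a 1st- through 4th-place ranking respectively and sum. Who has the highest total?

Q: 33·4 + 15·3 + 55·1 + 29·1 + 9·1 + 34·4 + 19·1 = 425
S: 33·3 + 15·4 + 55·3 + 29·4 + 9·4 + 34·2 + 19·2 = 582
R: 33·1 + 15·1 + 55·2 + 29·3 + 9·2 + 34·1 + 19·3 = 354
P: 33·2 + 15·2 + 55·4 + 29·2 + 9·3 + 34·3 + 19·4 = 579
S has the highest Borda score (582).

S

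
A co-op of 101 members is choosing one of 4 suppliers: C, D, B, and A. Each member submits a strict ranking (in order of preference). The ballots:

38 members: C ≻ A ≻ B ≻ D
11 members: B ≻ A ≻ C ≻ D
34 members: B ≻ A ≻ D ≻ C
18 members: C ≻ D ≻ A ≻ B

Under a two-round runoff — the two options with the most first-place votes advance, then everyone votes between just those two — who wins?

Round 1 first-place votes: C 56, D 0, B 45, A 0.
C and B advance.
Runoff: C is preferred to B by 56 voters; B by 45.
C wins the runoff.

C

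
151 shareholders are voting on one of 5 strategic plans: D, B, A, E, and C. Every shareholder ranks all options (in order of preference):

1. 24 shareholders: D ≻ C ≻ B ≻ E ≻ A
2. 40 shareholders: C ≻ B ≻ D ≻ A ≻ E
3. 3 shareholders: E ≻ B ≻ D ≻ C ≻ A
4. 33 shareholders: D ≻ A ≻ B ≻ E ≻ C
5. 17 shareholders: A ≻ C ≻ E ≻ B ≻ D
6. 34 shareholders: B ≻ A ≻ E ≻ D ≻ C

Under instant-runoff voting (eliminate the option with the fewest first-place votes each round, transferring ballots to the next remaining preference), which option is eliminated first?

Round 1: D 57, B 34, A 17, E 3, C 40. Eliminate E.

E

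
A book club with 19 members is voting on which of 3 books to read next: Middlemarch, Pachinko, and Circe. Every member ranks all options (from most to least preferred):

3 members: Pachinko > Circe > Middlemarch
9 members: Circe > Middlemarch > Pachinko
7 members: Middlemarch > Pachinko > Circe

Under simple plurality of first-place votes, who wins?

First-place votes: Middlemarch 7, Pachinko 3, Circe 9.
Circe has the most first-place votes.

Circe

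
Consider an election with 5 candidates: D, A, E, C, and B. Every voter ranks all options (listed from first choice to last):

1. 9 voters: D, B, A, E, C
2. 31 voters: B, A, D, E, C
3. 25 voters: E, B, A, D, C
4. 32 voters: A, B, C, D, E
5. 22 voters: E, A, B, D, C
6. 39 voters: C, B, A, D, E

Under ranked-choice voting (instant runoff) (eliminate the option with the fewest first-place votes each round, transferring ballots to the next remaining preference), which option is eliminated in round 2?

A

Round 1: D 9, A 32, E 47, C 39, B 31. Eliminate D.
Round 2: A 32, E 47, C 39, B 40. Eliminate A.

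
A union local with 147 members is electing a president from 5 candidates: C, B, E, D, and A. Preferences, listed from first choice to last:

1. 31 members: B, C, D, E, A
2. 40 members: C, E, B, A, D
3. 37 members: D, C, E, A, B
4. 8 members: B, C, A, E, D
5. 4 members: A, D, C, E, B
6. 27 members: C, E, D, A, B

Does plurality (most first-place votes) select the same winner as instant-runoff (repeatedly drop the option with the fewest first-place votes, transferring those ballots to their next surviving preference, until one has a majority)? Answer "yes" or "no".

yes

Plurality — first-place votes: C 67, B 39, E 0, D 37, A 4. Winner: C.
Instant-runoff — R1 C 67, B 39, E 0, D 37, A 4 (E out); R2 C 67, B 39, D 37, A 4 (A out); R3 C 67, B 39, D 41 (B out); R4 C 106, D 41 (C winner). Winner: C.
The two methods agree.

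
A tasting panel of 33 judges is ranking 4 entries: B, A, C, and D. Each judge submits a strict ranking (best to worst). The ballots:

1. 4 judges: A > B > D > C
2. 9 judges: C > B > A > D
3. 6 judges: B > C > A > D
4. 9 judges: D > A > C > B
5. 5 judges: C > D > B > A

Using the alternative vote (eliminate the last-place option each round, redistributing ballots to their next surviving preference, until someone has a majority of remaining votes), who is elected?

C

Round 1: B 6, A 4, C 14, D 9. Eliminate A.
Round 2: B 10, C 14, D 9. Eliminate D.
Round 3: B 10, C 23. C has a majority.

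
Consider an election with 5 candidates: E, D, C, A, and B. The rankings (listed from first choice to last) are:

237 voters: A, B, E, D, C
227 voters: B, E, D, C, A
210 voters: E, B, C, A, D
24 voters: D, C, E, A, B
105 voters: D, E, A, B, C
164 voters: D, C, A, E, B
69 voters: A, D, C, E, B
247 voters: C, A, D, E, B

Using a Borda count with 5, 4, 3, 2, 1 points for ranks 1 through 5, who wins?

E: 237·3 + 227·4 + 210·5 + 24·3 + 105·4 + 164·2 + 69·2 + 247·2 = 4121
D: 237·2 + 227·3 + 210·1 + 24·5 + 105·5 + 164·5 + 69·4 + 247·3 = 3847
C: 237·1 + 227·2 + 210·3 + 24·4 + 105·1 + 164·4 + 69·3 + 247·5 = 3620
A: 237·5 + 227·1 + 210·2 + 24·2 + 105·3 + 164·3 + 69·5 + 247·4 = 4020
B: 237·4 + 227·5 + 210·4 + 24·1 + 105·2 + 164·1 + 69·1 + 247·1 = 3637
E has the highest Borda score (4121).

E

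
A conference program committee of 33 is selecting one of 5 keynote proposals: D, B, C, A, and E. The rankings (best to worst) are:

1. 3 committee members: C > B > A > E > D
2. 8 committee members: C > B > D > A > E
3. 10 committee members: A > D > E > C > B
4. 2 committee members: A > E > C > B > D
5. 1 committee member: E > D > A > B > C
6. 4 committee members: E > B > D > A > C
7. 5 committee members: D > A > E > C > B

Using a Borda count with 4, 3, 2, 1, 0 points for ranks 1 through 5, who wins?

D: 3·0 + 8·2 + 10·3 + 2·0 + 1·3 + 4·2 + 5·4 = 77
B: 3·3 + 8·3 + 10·0 + 2·1 + 1·1 + 4·3 + 5·0 = 48
C: 3·4 + 8·4 + 10·1 + 2·2 + 1·0 + 4·0 + 5·1 = 63
A: 3·2 + 8·1 + 10·4 + 2·4 + 1·2 + 4·1 + 5·3 = 83
E: 3·1 + 8·0 + 10·2 + 2·3 + 1·4 + 4·4 + 5·2 = 59
A has the highest Borda score (83).

A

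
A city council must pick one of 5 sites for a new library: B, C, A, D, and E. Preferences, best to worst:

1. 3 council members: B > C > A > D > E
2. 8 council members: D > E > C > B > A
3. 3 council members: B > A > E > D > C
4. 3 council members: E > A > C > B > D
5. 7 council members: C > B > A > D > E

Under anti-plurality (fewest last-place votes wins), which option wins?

B

Last-place votes: B 0, C 3, A 8, D 3, E 10.
B is ranked last by the fewest voters, so B wins.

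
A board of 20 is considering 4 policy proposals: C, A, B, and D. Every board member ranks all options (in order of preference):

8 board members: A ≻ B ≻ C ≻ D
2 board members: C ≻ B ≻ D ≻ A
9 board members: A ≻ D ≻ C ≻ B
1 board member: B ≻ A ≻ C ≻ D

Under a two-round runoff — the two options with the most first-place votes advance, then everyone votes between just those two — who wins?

A

Round 1 first-place votes: C 2, A 17, B 1, D 0.
A and C advance.
Runoff: A is preferred to C by 18 voters; C by 2.
A wins the runoff.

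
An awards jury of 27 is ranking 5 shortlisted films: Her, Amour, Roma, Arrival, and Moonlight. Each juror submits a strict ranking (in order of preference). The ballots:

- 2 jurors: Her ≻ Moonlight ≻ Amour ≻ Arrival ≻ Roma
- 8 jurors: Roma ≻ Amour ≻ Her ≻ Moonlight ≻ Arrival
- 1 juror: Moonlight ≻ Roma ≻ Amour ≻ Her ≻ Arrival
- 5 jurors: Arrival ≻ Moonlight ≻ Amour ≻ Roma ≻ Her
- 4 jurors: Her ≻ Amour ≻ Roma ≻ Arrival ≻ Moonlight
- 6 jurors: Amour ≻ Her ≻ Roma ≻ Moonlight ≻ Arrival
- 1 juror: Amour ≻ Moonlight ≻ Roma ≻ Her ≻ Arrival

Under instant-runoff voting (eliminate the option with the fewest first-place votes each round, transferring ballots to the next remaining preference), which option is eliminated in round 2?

Arrival

Round 1: Her 6, Amour 7, Roma 8, Arrival 5, Moonlight 1. Eliminate Moonlight.
Round 2: Her 6, Amour 7, Roma 9, Arrival 5. Eliminate Arrival.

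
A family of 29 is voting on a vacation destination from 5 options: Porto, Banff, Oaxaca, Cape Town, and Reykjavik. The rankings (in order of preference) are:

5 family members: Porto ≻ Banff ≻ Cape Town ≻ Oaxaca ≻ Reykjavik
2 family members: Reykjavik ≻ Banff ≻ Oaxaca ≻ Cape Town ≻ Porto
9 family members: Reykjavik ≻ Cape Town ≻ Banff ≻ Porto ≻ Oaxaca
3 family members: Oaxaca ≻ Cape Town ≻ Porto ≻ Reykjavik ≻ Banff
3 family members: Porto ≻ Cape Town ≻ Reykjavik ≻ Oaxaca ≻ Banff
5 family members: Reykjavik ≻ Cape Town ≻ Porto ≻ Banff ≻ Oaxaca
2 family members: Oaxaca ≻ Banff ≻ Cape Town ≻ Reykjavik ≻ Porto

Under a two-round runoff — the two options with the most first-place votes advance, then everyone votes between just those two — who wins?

Reykjavik

Round 1 first-place votes: Porto 8, Banff 0, Oaxaca 5, Cape Town 0, Reykjavik 16.
Reykjavik and Porto advance.
Runoff: Reykjavik is preferred to Porto by 18 voters; Porto by 11.
Reykjavik wins the runoff.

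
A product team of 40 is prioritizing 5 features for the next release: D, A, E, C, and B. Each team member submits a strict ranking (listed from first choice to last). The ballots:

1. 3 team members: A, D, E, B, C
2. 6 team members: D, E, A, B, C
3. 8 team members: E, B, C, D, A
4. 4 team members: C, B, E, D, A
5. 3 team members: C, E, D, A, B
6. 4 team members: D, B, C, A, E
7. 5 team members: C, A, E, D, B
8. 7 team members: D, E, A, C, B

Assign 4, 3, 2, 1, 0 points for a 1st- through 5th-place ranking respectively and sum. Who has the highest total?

D: 3·3 + 6·4 + 8·1 + 4·1 + 3·2 + 4·4 + 5·1 + 7·4 = 100
A: 3·4 + 6·2 + 8·0 + 4·0 + 3·1 + 4·1 + 5·3 + 7·2 = 60
E: 3·2 + 6·3 + 8·4 + 4·2 + 3·3 + 4·0 + 5·2 + 7·3 = 104
C: 3·0 + 6·0 + 8·2 + 4·4 + 3·4 + 4·2 + 5·4 + 7·1 = 79
B: 3·1 + 6·1 + 8·3 + 4·3 + 3·0 + 4·3 + 5·0 + 7·0 = 57
E has the highest Borda score (104).

E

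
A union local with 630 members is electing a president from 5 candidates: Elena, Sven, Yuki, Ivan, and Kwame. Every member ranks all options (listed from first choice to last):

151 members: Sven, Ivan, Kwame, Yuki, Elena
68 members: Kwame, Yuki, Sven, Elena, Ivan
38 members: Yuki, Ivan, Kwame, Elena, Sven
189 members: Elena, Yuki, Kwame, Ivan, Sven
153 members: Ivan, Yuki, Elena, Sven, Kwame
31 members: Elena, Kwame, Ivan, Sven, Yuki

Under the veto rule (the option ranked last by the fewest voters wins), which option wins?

Yuki

Last-place votes: Elena 151, Sven 227, Yuki 31, Ivan 68, Kwame 153.
Yuki is ranked last by the fewest voters, so Yuki wins.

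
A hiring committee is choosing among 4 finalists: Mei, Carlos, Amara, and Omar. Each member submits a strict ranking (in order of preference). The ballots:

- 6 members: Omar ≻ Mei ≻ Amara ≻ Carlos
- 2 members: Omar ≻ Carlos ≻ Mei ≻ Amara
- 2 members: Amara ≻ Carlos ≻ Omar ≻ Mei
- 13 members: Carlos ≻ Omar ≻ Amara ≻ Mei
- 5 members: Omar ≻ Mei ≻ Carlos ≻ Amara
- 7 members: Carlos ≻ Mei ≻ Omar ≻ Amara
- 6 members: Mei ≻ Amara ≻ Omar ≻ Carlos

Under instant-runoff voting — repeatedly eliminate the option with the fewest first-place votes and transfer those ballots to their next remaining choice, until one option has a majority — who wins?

Carlos

Round 1: Mei 6, Carlos 20, Amara 2, Omar 13. Eliminate Amara.
Round 2: Mei 6, Carlos 22, Omar 13. Carlos has a majority.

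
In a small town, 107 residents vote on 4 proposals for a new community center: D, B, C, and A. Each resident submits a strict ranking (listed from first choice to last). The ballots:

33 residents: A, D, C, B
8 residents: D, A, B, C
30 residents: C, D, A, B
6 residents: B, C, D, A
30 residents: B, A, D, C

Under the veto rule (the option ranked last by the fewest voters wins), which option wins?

D

Last-place votes: D 0, B 63, C 38, A 6.
D is ranked last by the fewest voters, so D wins.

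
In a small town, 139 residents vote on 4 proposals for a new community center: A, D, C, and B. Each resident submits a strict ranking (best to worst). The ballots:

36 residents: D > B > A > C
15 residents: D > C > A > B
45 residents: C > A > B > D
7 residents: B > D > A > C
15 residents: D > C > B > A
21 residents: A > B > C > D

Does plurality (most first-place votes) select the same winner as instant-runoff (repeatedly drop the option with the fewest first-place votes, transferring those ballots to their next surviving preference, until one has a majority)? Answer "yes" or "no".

yes

Plurality — first-place votes: A 21, D 66, C 45, B 7. Winner: D.
Instant-runoff — R1 A 21, D 66, C 45, B 7 (B out); R2 A 21, D 73, C 45 (D winner). Winner: D.
The two methods agree.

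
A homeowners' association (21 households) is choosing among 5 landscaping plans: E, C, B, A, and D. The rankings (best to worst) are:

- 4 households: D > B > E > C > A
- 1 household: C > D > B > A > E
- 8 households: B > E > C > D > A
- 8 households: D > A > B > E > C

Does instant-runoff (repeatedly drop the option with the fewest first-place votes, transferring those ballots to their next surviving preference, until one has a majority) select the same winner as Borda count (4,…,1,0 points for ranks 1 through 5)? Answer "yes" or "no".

Instant-runoff — R1 E 0, C 1, B 8, A 0, D 12 (D winner). Winner: D.
Borda — scores: E 40, C 24, B 62, A 25, D 59. Winner: B.
The two methods disagree.

no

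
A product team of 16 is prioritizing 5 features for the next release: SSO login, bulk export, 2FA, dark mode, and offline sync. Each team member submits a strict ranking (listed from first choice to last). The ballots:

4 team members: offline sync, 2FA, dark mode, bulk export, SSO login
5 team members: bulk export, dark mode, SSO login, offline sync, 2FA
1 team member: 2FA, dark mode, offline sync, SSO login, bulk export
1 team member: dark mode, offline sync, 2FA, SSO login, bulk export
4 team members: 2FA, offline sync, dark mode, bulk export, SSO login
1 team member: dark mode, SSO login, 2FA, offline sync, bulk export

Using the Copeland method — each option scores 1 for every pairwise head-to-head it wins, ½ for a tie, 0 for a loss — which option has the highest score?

offline sync

SSO login: loses to bulk export, 2FA, dark mode, and offline sync → score 0.
bulk export: beats SSO login; loses to 2FA, dark mode, and offline sync → score 1.
2FA: beats SSO login, bulk export, and dark mode; loses to offline sync → score 3.
dark mode: beats SSO login and bulk export; ties offline sync; loses to 2FA → score 2.5.
offline sync: beats SSO login, bulk export, and 2FA; ties dark mode → score 3.5.
offline sync has the best pairwise record.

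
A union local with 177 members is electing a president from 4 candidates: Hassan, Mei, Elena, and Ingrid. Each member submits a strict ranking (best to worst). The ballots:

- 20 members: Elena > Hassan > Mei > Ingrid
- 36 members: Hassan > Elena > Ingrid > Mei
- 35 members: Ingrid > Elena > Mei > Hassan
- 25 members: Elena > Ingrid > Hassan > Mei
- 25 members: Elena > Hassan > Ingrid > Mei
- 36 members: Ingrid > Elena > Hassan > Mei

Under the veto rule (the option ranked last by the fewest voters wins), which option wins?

Last-place votes: Hassan 35, Mei 122, Elena 0, Ingrid 20.
Elena is ranked last by the fewest voters, so Elena wins.

Elena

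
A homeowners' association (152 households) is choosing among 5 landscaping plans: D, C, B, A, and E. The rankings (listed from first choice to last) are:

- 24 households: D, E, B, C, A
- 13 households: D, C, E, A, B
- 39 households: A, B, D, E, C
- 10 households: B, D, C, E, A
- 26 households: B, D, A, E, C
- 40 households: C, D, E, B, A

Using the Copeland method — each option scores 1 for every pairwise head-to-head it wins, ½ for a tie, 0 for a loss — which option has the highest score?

D

D: beats C, B, A, and E → score 4.
C: beats A; loses to D, B, and E → score 1.
B: beats C and A; loses to D and E → score 2.
A: loses to D, C, B, and E → score 0.
E: beats C, B, and A; loses to D → score 3.
D has the best pairwise record.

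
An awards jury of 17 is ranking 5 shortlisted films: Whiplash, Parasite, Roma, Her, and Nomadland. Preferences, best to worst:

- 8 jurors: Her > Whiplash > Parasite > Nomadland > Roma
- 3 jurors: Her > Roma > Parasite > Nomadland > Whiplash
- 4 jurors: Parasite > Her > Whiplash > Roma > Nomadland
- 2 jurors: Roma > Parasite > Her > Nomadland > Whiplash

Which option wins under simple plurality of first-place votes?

First-place votes: Whiplash 0, Parasite 4, Roma 2, Her 11, Nomadland 0.
Her has the most first-place votes.

Her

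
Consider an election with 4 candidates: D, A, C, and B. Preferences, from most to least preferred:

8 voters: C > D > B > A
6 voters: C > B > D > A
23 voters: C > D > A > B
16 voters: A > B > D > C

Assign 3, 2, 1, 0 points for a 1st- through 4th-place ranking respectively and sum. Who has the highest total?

D: 8·2 + 6·1 + 23·2 + 16·1 = 84
A: 8·0 + 6·0 + 23·1 + 16·3 = 71
C: 8·3 + 6·3 + 23·3 + 16·0 = 111
B: 8·1 + 6·2 + 23·0 + 16·2 = 52
C has the highest Borda score (111).

C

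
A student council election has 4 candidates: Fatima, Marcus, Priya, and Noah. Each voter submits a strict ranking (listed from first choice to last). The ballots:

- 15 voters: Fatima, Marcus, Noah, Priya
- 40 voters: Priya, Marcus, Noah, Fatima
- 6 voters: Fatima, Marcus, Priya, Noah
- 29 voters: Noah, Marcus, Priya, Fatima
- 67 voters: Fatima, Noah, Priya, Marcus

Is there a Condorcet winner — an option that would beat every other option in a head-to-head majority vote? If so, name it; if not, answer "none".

Fatima

Fatima vs Marcus: 88–69 for Fatima.
Fatima vs Priya: 88–69 for Fatima.
Fatima vs Noah: 88–69 for Fatima.
Fatima beats every other option head-to-head.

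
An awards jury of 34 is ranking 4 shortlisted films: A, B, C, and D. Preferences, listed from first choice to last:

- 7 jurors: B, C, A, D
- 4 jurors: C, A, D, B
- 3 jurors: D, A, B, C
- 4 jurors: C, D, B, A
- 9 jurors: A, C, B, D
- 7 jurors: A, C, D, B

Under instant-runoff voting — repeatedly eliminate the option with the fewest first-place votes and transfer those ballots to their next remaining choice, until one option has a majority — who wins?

Round 1: A 16, B 7, C 8, D 3. Eliminate D.
Round 2: A 19, B 7, C 8. A has a majority.

A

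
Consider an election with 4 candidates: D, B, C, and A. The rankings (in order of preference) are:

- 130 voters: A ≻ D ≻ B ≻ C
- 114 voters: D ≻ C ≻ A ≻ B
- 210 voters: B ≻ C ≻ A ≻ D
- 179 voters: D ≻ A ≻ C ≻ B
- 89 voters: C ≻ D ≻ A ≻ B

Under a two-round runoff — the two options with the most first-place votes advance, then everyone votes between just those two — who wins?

D

Round 1 first-place votes: D 293, B 210, C 89, A 130.
D and B advance.
Runoff: D is preferred to B by 512 voters; B by 210.
D wins the runoff.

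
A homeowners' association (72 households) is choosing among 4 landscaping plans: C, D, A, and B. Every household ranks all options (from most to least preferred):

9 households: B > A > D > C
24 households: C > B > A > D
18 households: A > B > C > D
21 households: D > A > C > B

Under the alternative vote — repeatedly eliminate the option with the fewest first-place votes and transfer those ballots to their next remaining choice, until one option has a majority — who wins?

Round 1: C 24, D 21, A 18, B 9. Eliminate B.
Round 2: C 24, D 21, A 27. Eliminate D.
Round 3: C 24, A 48. A has a majority.

A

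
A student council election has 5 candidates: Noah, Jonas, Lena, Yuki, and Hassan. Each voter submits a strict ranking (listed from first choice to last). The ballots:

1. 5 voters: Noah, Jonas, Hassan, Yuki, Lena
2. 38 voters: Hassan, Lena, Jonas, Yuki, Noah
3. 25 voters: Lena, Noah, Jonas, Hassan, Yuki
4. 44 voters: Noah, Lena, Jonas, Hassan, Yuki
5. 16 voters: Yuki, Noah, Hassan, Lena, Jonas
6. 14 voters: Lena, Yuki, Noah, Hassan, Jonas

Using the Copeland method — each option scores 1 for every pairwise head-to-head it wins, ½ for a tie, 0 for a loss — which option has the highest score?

Noah: beats Jonas, Yuki, and Hassan; loses to Lena → score 3.
Jonas: beats Yuki and Hassan; loses to Noah and Lena → score 2.
Lena: beats Noah, Jonas, Yuki, and Hassan → score 4.
Yuki: loses to Noah, Jonas, Lena, and Hassan → score 0.
Hassan: beats Yuki; loses to Noah, Jonas, and Lena → score 1.
Lena has the best pairwise record.

Lena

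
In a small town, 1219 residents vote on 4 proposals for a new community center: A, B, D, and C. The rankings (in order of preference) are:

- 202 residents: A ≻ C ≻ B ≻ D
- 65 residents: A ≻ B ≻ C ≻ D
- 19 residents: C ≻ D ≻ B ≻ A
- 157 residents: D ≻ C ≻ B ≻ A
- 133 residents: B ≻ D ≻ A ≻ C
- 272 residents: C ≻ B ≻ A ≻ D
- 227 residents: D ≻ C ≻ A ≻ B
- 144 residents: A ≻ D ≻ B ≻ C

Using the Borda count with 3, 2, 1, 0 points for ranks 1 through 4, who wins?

C

A: 202·3 + 65·3 + 19·0 + 157·0 + 133·1 + 272·1 + 227·1 + 144·3 = 1865
B: 202·1 + 65·2 + 19·1 + 157·1 + 133·3 + 272·2 + 227·0 + 144·1 = 1595
D: 202·0 + 65·0 + 19·2 + 157·3 + 133·2 + 272·0 + 227·3 + 144·2 = 1744
C: 202·2 + 65·1 + 19·3 + 157·2 + 133·0 + 272·3 + 227·2 + 144·0 = 2110
C has the highest Borda score (2110).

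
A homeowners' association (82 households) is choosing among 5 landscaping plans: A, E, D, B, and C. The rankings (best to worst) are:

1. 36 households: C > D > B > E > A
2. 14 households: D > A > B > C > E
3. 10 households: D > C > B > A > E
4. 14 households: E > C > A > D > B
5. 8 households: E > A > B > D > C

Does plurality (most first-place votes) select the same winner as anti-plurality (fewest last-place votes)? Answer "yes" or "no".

Plurality — first-place votes: A 0, E 22, D 24, B 0, C 36. Winner: C.
Anti-plurality — last-place votes: A 36, E 24, D 0, B 14, C 8. Winner: D.
The two methods disagree.

no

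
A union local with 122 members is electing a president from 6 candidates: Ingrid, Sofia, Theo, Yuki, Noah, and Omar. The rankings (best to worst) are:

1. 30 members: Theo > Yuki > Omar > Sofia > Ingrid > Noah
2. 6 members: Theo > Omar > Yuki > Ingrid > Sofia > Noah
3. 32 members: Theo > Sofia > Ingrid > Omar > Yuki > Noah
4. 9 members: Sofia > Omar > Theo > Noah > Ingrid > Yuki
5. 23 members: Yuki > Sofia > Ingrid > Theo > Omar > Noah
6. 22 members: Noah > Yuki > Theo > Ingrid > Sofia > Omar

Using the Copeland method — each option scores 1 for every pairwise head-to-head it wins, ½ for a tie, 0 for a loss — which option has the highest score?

Ingrid: beats Noah and Omar; loses to Sofia, Theo, and Yuki → score 2.
Sofia: beats Ingrid, Noah, and Omar; loses to Theo and Yuki → score 3.
Theo: beats Ingrid, Sofia, Yuki, Noah, and Omar → score 5.
Yuki: beats Ingrid, Sofia, Noah, and Omar; loses to Theo → score 4.
Noah: loses to Ingrid, Sofia, Theo, Yuki, and Omar → score 0.
Omar: beats Noah; loses to Ingrid, Sofia, Theo, and Yuki → score 1.
Theo has the best pairwise record.

Theo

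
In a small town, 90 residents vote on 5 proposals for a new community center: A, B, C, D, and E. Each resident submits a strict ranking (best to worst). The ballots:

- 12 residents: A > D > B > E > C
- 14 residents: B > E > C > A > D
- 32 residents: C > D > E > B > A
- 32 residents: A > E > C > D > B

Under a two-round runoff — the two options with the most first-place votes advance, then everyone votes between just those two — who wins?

C

Round 1 first-place votes: A 44, B 14, C 32, D 0, E 0.
A and C advance.
Runoff: A is preferred to C by 44 voters; C by 46.
C wins the runoff.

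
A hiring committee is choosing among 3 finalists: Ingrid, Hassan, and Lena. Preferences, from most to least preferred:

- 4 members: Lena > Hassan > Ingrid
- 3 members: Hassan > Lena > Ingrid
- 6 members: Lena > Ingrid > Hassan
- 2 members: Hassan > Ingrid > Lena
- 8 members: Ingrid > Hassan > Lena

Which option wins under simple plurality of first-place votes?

First-place votes: Ingrid 8, Hassan 5, Lena 10.
Lena has the most first-place votes.

Lena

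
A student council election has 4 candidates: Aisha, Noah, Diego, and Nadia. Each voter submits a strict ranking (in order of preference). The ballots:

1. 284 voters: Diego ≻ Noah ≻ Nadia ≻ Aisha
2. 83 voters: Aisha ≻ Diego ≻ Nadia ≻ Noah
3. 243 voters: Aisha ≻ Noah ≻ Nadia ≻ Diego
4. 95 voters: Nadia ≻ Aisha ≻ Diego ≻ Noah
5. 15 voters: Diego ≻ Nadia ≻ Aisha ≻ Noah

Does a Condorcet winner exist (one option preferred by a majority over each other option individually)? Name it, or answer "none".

none

Checking pairwise contests:
Nadia beats Aisha 394–326.
Aisha beats Noah 436–284.
Aisha beats Diego 421–299.
Noah beats Nadia 527–193.
Every option loses at least one head-to-head, so there is no Condorcet winner.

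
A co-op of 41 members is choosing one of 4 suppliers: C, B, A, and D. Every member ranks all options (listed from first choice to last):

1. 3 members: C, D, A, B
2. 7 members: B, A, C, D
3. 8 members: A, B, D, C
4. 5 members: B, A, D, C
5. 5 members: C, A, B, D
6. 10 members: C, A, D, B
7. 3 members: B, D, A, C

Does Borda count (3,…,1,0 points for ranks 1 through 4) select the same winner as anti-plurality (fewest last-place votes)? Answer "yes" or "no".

Borda — scores: C 61, B 66, A 84, D 35. Winner: A.
Anti-plurality — last-place votes: C 16, B 13, A 0, D 12. Winner: A.
The two methods agree.

yes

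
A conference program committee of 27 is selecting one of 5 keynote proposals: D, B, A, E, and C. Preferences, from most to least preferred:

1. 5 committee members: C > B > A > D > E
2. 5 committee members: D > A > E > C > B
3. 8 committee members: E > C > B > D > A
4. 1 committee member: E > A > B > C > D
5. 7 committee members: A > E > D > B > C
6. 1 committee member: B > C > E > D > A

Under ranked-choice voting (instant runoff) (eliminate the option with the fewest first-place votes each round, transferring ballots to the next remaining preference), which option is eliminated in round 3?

Round 1: D 5, B 1, A 7, E 9, C 5. Eliminate B.
Round 2: D 5, A 7, E 9, C 6. Eliminate D.
Round 3: A 12, E 9, C 6. Eliminate C.

C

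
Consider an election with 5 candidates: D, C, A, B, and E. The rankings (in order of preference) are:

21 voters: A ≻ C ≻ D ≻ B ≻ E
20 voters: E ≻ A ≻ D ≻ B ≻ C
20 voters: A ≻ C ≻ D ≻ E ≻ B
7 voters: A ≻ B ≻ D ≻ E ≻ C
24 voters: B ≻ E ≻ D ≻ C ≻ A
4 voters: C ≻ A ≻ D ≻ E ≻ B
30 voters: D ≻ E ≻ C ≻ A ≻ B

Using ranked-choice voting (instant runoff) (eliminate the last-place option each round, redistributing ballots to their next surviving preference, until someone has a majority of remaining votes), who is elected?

Round 1: D 30, C 4, A 48, B 24, E 20. Eliminate C.
Round 2: D 30, A 52, B 24, E 20. Eliminate E.
Round 3: D 30, A 72, B 24. A has a majority.

A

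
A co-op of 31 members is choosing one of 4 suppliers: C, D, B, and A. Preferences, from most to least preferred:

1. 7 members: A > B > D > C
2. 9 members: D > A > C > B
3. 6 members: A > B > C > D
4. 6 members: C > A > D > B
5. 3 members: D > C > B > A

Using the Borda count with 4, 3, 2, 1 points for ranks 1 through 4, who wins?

A

C: 7·1 + 9·2 + 6·2 + 6·4 + 3·3 = 70
D: 7·2 + 9·4 + 6·1 + 6·2 + 3·4 = 80
B: 7·3 + 9·1 + 6·3 + 6·1 + 3·2 = 60
A: 7·4 + 9·3 + 6·4 + 6·3 + 3·1 = 100
A has the highest Borda score (100).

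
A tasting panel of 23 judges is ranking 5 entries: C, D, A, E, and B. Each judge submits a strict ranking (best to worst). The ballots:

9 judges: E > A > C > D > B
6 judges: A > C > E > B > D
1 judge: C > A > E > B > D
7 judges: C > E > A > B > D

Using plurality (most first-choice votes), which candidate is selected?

E

First-place votes: C 8, D 0, A 6, E 9, B 0.
E has the most first-place votes.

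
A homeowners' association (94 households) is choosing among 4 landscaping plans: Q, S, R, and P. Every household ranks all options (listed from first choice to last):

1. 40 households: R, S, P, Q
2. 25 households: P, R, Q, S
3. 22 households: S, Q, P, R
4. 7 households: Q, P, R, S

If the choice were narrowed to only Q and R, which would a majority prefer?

R

Voters preferring Q to R: 29; preferring R to Q: 65.
R wins the head-to-head.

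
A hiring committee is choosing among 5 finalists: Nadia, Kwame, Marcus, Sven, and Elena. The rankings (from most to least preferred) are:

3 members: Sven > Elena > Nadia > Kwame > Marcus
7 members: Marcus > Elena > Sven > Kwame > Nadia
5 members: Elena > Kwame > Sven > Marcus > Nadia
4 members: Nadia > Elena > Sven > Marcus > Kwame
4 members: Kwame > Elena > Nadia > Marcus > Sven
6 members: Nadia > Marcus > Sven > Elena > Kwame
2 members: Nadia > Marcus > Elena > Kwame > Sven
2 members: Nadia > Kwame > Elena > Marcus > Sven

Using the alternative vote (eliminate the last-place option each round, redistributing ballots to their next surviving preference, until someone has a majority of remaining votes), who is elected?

Elena

Round 1: Nadia 14, Kwame 4, Marcus 7, Sven 3, Elena 5. Eliminate Sven.
Round 2: Nadia 14, Kwame 4, Marcus 7, Elena 8. Eliminate Kwame.
Round 3: Nadia 14, Marcus 7, Elena 12. Eliminate Marcus.
Round 4: Nadia 14, Elena 19. Elena has a majority.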